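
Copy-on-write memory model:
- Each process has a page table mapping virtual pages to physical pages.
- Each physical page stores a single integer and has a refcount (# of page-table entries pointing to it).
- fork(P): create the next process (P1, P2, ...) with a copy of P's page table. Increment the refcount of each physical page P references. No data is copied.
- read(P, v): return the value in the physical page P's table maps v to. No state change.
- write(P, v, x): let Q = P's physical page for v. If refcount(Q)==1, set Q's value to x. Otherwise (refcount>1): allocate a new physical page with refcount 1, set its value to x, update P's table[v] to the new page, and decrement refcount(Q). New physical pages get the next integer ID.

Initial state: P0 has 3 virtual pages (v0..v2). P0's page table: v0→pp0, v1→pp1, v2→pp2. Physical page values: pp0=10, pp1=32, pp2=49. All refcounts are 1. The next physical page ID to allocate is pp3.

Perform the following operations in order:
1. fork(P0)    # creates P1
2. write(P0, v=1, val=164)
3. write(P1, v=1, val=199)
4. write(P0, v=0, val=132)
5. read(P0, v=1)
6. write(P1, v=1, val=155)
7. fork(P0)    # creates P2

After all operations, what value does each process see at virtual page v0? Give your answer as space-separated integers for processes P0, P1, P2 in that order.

Answer: 132 10 132

Derivation:
Op 1: fork(P0) -> P1. 3 ppages; refcounts: pp0:2 pp1:2 pp2:2
Op 2: write(P0, v1, 164). refcount(pp1)=2>1 -> COPY to pp3. 4 ppages; refcounts: pp0:2 pp1:1 pp2:2 pp3:1
Op 3: write(P1, v1, 199). refcount(pp1)=1 -> write in place. 4 ppages; refcounts: pp0:2 pp1:1 pp2:2 pp3:1
Op 4: write(P0, v0, 132). refcount(pp0)=2>1 -> COPY to pp4. 5 ppages; refcounts: pp0:1 pp1:1 pp2:2 pp3:1 pp4:1
Op 5: read(P0, v1) -> 164. No state change.
Op 6: write(P1, v1, 155). refcount(pp1)=1 -> write in place. 5 ppages; refcounts: pp0:1 pp1:1 pp2:2 pp3:1 pp4:1
Op 7: fork(P0) -> P2. 5 ppages; refcounts: pp0:1 pp1:1 pp2:3 pp3:2 pp4:2
P0: v0 -> pp4 = 132
P1: v0 -> pp0 = 10
P2: v0 -> pp4 = 132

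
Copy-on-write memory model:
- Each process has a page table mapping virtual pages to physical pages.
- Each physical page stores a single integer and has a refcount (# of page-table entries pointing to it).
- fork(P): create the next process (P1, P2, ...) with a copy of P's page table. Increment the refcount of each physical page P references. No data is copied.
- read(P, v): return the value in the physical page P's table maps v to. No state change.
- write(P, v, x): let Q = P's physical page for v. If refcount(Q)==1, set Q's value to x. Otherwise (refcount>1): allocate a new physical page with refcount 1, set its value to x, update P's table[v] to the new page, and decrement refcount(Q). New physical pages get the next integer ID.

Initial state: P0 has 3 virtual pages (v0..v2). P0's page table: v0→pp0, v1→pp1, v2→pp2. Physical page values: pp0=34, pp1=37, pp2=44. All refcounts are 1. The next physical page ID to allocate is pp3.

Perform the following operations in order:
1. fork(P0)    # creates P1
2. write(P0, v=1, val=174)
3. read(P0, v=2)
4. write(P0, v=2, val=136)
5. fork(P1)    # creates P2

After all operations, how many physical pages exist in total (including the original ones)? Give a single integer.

Op 1: fork(P0) -> P1. 3 ppages; refcounts: pp0:2 pp1:2 pp2:2
Op 2: write(P0, v1, 174). refcount(pp1)=2>1 -> COPY to pp3. 4 ppages; refcounts: pp0:2 pp1:1 pp2:2 pp3:1
Op 3: read(P0, v2) -> 44. No state change.
Op 4: write(P0, v2, 136). refcount(pp2)=2>1 -> COPY to pp4. 5 ppages; refcounts: pp0:2 pp1:1 pp2:1 pp3:1 pp4:1
Op 5: fork(P1) -> P2. 5 ppages; refcounts: pp0:3 pp1:2 pp2:2 pp3:1 pp4:1

Answer: 5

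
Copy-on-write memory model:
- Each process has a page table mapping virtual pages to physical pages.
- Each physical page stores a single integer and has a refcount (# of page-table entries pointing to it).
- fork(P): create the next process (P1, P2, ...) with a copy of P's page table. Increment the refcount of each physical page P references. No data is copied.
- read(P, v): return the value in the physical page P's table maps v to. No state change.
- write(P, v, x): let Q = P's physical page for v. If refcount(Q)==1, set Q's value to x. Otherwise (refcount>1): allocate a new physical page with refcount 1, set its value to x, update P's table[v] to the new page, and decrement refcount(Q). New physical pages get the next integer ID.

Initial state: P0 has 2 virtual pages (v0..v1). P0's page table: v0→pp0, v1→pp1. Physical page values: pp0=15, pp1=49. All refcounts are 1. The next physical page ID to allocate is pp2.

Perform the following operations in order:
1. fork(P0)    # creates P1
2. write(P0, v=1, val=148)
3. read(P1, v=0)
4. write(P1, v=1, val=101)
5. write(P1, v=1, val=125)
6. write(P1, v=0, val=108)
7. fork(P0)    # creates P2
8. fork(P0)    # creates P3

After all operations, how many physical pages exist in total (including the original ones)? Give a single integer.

Op 1: fork(P0) -> P1. 2 ppages; refcounts: pp0:2 pp1:2
Op 2: write(P0, v1, 148). refcount(pp1)=2>1 -> COPY to pp2. 3 ppages; refcounts: pp0:2 pp1:1 pp2:1
Op 3: read(P1, v0) -> 15. No state change.
Op 4: write(P1, v1, 101). refcount(pp1)=1 -> write in place. 3 ppages; refcounts: pp0:2 pp1:1 pp2:1
Op 5: write(P1, v1, 125). refcount(pp1)=1 -> write in place. 3 ppages; refcounts: pp0:2 pp1:1 pp2:1
Op 6: write(P1, v0, 108). refcount(pp0)=2>1 -> COPY to pp3. 4 ppages; refcounts: pp0:1 pp1:1 pp2:1 pp3:1
Op 7: fork(P0) -> P2. 4 ppages; refcounts: pp0:2 pp1:1 pp2:2 pp3:1
Op 8: fork(P0) -> P3. 4 ppages; refcounts: pp0:3 pp1:1 pp2:3 pp3:1

Answer: 4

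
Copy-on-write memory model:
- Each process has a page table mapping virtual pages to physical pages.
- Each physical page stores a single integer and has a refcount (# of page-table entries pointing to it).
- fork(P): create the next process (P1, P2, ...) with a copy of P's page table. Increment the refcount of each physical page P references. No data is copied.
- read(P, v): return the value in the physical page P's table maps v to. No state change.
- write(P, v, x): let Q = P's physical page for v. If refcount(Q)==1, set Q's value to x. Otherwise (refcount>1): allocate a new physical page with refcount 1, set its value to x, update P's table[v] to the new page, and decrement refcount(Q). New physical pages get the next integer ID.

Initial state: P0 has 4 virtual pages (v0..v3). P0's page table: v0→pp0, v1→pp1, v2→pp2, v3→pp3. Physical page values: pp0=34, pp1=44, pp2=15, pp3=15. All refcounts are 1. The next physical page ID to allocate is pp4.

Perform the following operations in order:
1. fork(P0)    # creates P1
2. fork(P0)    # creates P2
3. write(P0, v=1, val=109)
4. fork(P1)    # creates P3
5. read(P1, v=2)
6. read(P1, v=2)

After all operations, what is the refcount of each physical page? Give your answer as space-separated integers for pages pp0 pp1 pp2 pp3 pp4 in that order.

Op 1: fork(P0) -> P1. 4 ppages; refcounts: pp0:2 pp1:2 pp2:2 pp3:2
Op 2: fork(P0) -> P2. 4 ppages; refcounts: pp0:3 pp1:3 pp2:3 pp3:3
Op 3: write(P0, v1, 109). refcount(pp1)=3>1 -> COPY to pp4. 5 ppages; refcounts: pp0:3 pp1:2 pp2:3 pp3:3 pp4:1
Op 4: fork(P1) -> P3. 5 ppages; refcounts: pp0:4 pp1:3 pp2:4 pp3:4 pp4:1
Op 5: read(P1, v2) -> 15. No state change.
Op 6: read(P1, v2) -> 15. No state change.

Answer: 4 3 4 4 1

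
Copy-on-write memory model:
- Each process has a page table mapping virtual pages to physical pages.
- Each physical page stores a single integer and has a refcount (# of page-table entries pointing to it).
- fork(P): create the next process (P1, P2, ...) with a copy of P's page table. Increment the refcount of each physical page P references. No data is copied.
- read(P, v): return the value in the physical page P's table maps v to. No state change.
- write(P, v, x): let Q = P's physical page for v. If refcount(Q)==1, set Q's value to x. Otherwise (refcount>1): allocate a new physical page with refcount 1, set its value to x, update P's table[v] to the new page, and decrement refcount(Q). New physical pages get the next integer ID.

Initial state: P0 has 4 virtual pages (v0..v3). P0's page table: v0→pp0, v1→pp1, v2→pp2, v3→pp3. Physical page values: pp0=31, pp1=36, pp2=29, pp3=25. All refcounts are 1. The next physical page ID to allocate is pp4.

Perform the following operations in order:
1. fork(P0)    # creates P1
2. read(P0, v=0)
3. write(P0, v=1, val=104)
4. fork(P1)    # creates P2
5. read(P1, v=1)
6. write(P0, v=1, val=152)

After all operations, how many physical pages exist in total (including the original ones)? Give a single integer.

Answer: 5

Derivation:
Op 1: fork(P0) -> P1. 4 ppages; refcounts: pp0:2 pp1:2 pp2:2 pp3:2
Op 2: read(P0, v0) -> 31. No state change.
Op 3: write(P0, v1, 104). refcount(pp1)=2>1 -> COPY to pp4. 5 ppages; refcounts: pp0:2 pp1:1 pp2:2 pp3:2 pp4:1
Op 4: fork(P1) -> P2. 5 ppages; refcounts: pp0:3 pp1:2 pp2:3 pp3:3 pp4:1
Op 5: read(P1, v1) -> 36. No state change.
Op 6: write(P0, v1, 152). refcount(pp4)=1 -> write in place. 5 ppages; refcounts: pp0:3 pp1:2 pp2:3 pp3:3 pp4:1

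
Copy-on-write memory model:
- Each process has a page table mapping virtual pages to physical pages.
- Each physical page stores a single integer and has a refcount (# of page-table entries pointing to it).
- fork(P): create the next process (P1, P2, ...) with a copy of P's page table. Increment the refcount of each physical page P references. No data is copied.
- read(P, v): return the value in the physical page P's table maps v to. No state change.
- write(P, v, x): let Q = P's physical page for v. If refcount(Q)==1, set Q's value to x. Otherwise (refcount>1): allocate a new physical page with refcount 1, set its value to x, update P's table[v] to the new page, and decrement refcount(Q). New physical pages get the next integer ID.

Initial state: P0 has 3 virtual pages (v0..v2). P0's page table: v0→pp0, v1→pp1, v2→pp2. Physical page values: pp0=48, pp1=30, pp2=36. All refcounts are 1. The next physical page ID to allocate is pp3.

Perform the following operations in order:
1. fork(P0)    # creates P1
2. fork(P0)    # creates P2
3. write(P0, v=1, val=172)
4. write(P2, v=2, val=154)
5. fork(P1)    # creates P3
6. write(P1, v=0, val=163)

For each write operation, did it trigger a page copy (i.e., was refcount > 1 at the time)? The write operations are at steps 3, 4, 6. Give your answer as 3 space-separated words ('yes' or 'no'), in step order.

Op 1: fork(P0) -> P1. 3 ppages; refcounts: pp0:2 pp1:2 pp2:2
Op 2: fork(P0) -> P2. 3 ppages; refcounts: pp0:3 pp1:3 pp2:3
Op 3: write(P0, v1, 172). refcount(pp1)=3>1 -> COPY to pp3. 4 ppages; refcounts: pp0:3 pp1:2 pp2:3 pp3:1
Op 4: write(P2, v2, 154). refcount(pp2)=3>1 -> COPY to pp4. 5 ppages; refcounts: pp0:3 pp1:2 pp2:2 pp3:1 pp4:1
Op 5: fork(P1) -> P3. 5 ppages; refcounts: pp0:4 pp1:3 pp2:3 pp3:1 pp4:1
Op 6: write(P1, v0, 163). refcount(pp0)=4>1 -> COPY to pp5. 6 ppages; refcounts: pp0:3 pp1:3 pp2:3 pp3:1 pp4:1 pp5:1

yes yes yes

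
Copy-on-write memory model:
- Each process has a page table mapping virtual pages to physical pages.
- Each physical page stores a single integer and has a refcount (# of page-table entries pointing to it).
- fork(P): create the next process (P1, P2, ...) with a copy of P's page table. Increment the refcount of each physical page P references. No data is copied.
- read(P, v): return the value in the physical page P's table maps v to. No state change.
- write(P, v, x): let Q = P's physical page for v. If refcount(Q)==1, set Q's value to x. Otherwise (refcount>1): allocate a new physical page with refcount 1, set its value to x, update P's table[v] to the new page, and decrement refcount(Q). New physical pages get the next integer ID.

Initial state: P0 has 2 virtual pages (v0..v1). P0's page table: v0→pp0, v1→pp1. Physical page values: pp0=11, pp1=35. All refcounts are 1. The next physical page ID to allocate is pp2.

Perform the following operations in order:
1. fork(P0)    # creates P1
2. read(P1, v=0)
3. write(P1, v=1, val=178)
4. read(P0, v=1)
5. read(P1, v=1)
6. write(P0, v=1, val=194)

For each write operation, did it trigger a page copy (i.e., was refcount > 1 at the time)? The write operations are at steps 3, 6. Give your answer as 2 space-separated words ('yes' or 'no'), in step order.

Op 1: fork(P0) -> P1. 2 ppages; refcounts: pp0:2 pp1:2
Op 2: read(P1, v0) -> 11. No state change.
Op 3: write(P1, v1, 178). refcount(pp1)=2>1 -> COPY to pp2. 3 ppages; refcounts: pp0:2 pp1:1 pp2:1
Op 4: read(P0, v1) -> 35. No state change.
Op 5: read(P1, v1) -> 178. No state change.
Op 6: write(P0, v1, 194). refcount(pp1)=1 -> write in place. 3 ppages; refcounts: pp0:2 pp1:1 pp2:1

yes no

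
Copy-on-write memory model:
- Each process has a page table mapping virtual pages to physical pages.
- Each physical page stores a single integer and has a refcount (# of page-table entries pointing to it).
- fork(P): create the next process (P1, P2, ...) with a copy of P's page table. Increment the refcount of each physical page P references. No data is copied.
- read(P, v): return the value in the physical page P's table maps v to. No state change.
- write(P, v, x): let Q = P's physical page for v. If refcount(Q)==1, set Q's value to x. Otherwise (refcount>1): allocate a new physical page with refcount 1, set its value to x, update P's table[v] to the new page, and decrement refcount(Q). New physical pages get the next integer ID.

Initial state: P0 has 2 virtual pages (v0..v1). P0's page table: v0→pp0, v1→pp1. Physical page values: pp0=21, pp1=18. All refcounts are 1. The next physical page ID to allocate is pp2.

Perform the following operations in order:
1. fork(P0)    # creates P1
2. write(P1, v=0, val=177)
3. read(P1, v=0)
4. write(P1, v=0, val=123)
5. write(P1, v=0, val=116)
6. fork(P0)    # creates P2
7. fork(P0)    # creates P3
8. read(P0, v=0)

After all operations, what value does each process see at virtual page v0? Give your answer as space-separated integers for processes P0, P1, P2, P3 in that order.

Op 1: fork(P0) -> P1. 2 ppages; refcounts: pp0:2 pp1:2
Op 2: write(P1, v0, 177). refcount(pp0)=2>1 -> COPY to pp2. 3 ppages; refcounts: pp0:1 pp1:2 pp2:1
Op 3: read(P1, v0) -> 177. No state change.
Op 4: write(P1, v0, 123). refcount(pp2)=1 -> write in place. 3 ppages; refcounts: pp0:1 pp1:2 pp2:1
Op 5: write(P1, v0, 116). refcount(pp2)=1 -> write in place. 3 ppages; refcounts: pp0:1 pp1:2 pp2:1
Op 6: fork(P0) -> P2. 3 ppages; refcounts: pp0:2 pp1:3 pp2:1
Op 7: fork(P0) -> P3. 3 ppages; refcounts: pp0:3 pp1:4 pp2:1
Op 8: read(P0, v0) -> 21. No state change.
P0: v0 -> pp0 = 21
P1: v0 -> pp2 = 116
P2: v0 -> pp0 = 21
P3: v0 -> pp0 = 21

Answer: 21 116 21 21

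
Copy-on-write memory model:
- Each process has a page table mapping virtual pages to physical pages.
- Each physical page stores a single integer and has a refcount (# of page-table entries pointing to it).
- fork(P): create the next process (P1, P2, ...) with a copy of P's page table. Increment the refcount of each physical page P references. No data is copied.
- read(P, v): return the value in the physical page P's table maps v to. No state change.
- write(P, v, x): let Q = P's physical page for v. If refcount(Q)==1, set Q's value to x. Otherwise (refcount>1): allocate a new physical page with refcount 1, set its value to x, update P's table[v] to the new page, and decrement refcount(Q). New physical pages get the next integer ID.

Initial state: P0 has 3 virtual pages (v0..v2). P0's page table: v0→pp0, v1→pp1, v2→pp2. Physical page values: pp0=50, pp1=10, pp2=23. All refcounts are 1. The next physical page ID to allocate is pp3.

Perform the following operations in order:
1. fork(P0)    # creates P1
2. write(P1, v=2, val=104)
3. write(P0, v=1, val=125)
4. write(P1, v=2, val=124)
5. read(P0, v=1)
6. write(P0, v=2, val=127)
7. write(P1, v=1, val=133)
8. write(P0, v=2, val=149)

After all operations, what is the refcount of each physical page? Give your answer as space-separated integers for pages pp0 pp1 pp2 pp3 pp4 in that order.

Answer: 2 1 1 1 1

Derivation:
Op 1: fork(P0) -> P1. 3 ppages; refcounts: pp0:2 pp1:2 pp2:2
Op 2: write(P1, v2, 104). refcount(pp2)=2>1 -> COPY to pp3. 4 ppages; refcounts: pp0:2 pp1:2 pp2:1 pp3:1
Op 3: write(P0, v1, 125). refcount(pp1)=2>1 -> COPY to pp4. 5 ppages; refcounts: pp0:2 pp1:1 pp2:1 pp3:1 pp4:1
Op 4: write(P1, v2, 124). refcount(pp3)=1 -> write in place. 5 ppages; refcounts: pp0:2 pp1:1 pp2:1 pp3:1 pp4:1
Op 5: read(P0, v1) -> 125. No state change.
Op 6: write(P0, v2, 127). refcount(pp2)=1 -> write in place. 5 ppages; refcounts: pp0:2 pp1:1 pp2:1 pp3:1 pp4:1
Op 7: write(P1, v1, 133). refcount(pp1)=1 -> write in place. 5 ppages; refcounts: pp0:2 pp1:1 pp2:1 pp3:1 pp4:1
Op 8: write(P0, v2, 149). refcount(pp2)=1 -> write in place. 5 ppages; refcounts: pp0:2 pp1:1 pp2:1 pp3:1 pp4:1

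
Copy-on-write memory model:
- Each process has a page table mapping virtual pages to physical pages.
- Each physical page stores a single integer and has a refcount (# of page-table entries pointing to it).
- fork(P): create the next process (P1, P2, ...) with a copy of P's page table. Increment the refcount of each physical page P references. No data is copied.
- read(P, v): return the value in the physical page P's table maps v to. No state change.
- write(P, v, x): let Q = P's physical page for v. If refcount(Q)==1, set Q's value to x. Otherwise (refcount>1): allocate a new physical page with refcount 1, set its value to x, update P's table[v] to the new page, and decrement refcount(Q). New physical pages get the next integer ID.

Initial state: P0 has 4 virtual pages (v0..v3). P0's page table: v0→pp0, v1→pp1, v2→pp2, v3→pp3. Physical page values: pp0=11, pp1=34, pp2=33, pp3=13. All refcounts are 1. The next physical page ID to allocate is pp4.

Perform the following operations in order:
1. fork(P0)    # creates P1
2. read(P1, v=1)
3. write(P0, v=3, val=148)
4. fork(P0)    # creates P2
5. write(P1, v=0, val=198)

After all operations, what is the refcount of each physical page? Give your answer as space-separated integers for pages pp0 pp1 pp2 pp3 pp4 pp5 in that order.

Answer: 2 3 3 1 2 1

Derivation:
Op 1: fork(P0) -> P1. 4 ppages; refcounts: pp0:2 pp1:2 pp2:2 pp3:2
Op 2: read(P1, v1) -> 34. No state change.
Op 3: write(P0, v3, 148). refcount(pp3)=2>1 -> COPY to pp4. 5 ppages; refcounts: pp0:2 pp1:2 pp2:2 pp3:1 pp4:1
Op 4: fork(P0) -> P2. 5 ppages; refcounts: pp0:3 pp1:3 pp2:3 pp3:1 pp4:2
Op 5: write(P1, v0, 198). refcount(pp0)=3>1 -> COPY to pp5. 6 ppages; refcounts: pp0:2 pp1:3 pp2:3 pp3:1 pp4:2 pp5:1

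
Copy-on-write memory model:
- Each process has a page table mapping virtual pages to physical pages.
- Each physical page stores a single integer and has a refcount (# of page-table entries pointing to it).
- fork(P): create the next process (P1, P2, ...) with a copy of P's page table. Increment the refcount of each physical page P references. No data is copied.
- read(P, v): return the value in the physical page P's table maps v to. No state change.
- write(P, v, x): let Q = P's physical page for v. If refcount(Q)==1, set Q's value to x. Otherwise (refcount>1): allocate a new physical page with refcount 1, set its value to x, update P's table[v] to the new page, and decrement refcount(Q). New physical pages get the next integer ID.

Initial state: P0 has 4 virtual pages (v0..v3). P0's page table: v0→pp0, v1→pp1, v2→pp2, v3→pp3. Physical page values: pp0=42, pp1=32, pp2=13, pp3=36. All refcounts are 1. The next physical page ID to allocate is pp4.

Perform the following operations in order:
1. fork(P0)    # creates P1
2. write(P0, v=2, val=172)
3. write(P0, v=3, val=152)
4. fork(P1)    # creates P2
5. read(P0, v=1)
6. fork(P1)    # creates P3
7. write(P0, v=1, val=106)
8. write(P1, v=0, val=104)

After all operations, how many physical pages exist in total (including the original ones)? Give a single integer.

Op 1: fork(P0) -> P1. 4 ppages; refcounts: pp0:2 pp1:2 pp2:2 pp3:2
Op 2: write(P0, v2, 172). refcount(pp2)=2>1 -> COPY to pp4. 5 ppages; refcounts: pp0:2 pp1:2 pp2:1 pp3:2 pp4:1
Op 3: write(P0, v3, 152). refcount(pp3)=2>1 -> COPY to pp5. 6 ppages; refcounts: pp0:2 pp1:2 pp2:1 pp3:1 pp4:1 pp5:1
Op 4: fork(P1) -> P2. 6 ppages; refcounts: pp0:3 pp1:3 pp2:2 pp3:2 pp4:1 pp5:1
Op 5: read(P0, v1) -> 32. No state change.
Op 6: fork(P1) -> P3. 6 ppages; refcounts: pp0:4 pp1:4 pp2:3 pp3:3 pp4:1 pp5:1
Op 7: write(P0, v1, 106). refcount(pp1)=4>1 -> COPY to pp6. 7 ppages; refcounts: pp0:4 pp1:3 pp2:3 pp3:3 pp4:1 pp5:1 pp6:1
Op 8: write(P1, v0, 104). refcount(pp0)=4>1 -> COPY to pp7. 8 ppages; refcounts: pp0:3 pp1:3 pp2:3 pp3:3 pp4:1 pp5:1 pp6:1 pp7:1

Answer: 8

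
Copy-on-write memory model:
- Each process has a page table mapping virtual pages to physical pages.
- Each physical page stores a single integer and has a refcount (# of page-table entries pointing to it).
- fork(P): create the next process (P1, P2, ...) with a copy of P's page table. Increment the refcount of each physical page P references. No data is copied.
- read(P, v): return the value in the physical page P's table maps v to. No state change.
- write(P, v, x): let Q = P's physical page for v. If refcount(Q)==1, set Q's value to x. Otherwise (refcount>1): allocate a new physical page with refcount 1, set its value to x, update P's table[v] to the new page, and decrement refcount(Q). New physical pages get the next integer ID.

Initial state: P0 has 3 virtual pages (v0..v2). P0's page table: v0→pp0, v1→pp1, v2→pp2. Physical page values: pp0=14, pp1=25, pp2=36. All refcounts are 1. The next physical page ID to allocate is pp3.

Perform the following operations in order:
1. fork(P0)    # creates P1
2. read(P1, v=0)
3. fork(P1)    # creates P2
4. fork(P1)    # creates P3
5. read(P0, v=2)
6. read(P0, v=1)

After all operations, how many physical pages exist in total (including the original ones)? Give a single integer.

Op 1: fork(P0) -> P1. 3 ppages; refcounts: pp0:2 pp1:2 pp2:2
Op 2: read(P1, v0) -> 14. No state change.
Op 3: fork(P1) -> P2. 3 ppages; refcounts: pp0:3 pp1:3 pp2:3
Op 4: fork(P1) -> P3. 3 ppages; refcounts: pp0:4 pp1:4 pp2:4
Op 5: read(P0, v2) -> 36. No state change.
Op 6: read(P0, v1) -> 25. No state change.

Answer: 3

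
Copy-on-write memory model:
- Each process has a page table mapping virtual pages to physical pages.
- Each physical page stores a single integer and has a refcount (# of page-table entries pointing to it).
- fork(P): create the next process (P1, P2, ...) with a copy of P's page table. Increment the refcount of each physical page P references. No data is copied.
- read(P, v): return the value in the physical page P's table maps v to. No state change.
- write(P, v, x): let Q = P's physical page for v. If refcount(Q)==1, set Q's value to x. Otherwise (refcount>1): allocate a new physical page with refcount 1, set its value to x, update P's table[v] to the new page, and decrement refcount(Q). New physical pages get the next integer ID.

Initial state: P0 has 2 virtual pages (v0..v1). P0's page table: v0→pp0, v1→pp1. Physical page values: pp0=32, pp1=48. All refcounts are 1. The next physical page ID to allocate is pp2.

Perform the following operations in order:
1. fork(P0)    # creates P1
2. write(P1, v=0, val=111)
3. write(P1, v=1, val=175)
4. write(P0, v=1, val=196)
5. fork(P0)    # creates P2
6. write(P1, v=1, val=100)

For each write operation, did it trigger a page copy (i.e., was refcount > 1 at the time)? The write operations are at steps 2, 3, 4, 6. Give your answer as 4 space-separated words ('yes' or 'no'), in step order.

Op 1: fork(P0) -> P1. 2 ppages; refcounts: pp0:2 pp1:2
Op 2: write(P1, v0, 111). refcount(pp0)=2>1 -> COPY to pp2. 3 ppages; refcounts: pp0:1 pp1:2 pp2:1
Op 3: write(P1, v1, 175). refcount(pp1)=2>1 -> COPY to pp3. 4 ppages; refcounts: pp0:1 pp1:1 pp2:1 pp3:1
Op 4: write(P0, v1, 196). refcount(pp1)=1 -> write in place. 4 ppages; refcounts: pp0:1 pp1:1 pp2:1 pp3:1
Op 5: fork(P0) -> P2. 4 ppages; refcounts: pp0:2 pp1:2 pp2:1 pp3:1
Op 6: write(P1, v1, 100). refcount(pp3)=1 -> write in place. 4 ppages; refcounts: pp0:2 pp1:2 pp2:1 pp3:1

yes yes no no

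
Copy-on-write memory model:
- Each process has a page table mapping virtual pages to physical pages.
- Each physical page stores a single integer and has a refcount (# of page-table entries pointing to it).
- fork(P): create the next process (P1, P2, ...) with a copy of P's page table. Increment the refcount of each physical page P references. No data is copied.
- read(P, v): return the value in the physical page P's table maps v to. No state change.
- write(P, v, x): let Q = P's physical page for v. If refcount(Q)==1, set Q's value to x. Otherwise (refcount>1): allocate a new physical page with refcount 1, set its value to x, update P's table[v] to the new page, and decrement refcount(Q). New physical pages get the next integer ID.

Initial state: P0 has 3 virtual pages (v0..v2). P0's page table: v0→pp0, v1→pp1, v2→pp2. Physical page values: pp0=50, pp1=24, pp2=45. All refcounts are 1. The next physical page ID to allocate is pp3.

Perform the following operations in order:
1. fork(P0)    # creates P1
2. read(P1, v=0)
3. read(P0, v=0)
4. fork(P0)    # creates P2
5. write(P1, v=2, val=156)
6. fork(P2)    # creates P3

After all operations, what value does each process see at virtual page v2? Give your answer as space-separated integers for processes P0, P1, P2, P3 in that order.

Op 1: fork(P0) -> P1. 3 ppages; refcounts: pp0:2 pp1:2 pp2:2
Op 2: read(P1, v0) -> 50. No state change.
Op 3: read(P0, v0) -> 50. No state change.
Op 4: fork(P0) -> P2. 3 ppages; refcounts: pp0:3 pp1:3 pp2:3
Op 5: write(P1, v2, 156). refcount(pp2)=3>1 -> COPY to pp3. 4 ppages; refcounts: pp0:3 pp1:3 pp2:2 pp3:1
Op 6: fork(P2) -> P3. 4 ppages; refcounts: pp0:4 pp1:4 pp2:3 pp3:1
P0: v2 -> pp2 = 45
P1: v2 -> pp3 = 156
P2: v2 -> pp2 = 45
P3: v2 -> pp2 = 45

Answer: 45 156 45 45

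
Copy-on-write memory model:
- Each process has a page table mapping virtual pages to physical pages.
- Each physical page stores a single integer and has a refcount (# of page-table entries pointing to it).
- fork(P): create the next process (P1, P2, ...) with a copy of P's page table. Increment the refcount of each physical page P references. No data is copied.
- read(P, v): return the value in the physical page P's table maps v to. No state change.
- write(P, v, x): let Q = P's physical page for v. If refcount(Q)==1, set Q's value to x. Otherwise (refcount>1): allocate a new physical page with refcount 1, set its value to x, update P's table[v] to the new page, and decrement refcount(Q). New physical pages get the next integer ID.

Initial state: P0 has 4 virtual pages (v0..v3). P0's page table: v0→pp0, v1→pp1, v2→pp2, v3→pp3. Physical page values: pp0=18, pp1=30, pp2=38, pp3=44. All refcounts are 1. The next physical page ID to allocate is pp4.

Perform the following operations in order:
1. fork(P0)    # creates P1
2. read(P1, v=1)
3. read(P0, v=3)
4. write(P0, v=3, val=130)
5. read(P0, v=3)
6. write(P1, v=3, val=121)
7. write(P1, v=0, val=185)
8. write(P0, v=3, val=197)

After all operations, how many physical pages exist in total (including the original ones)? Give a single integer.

Answer: 6

Derivation:
Op 1: fork(P0) -> P1. 4 ppages; refcounts: pp0:2 pp1:2 pp2:2 pp3:2
Op 2: read(P1, v1) -> 30. No state change.
Op 3: read(P0, v3) -> 44. No state change.
Op 4: write(P0, v3, 130). refcount(pp3)=2>1 -> COPY to pp4. 5 ppages; refcounts: pp0:2 pp1:2 pp2:2 pp3:1 pp4:1
Op 5: read(P0, v3) -> 130. No state change.
Op 6: write(P1, v3, 121). refcount(pp3)=1 -> write in place. 5 ppages; refcounts: pp0:2 pp1:2 pp2:2 pp3:1 pp4:1
Op 7: write(P1, v0, 185). refcount(pp0)=2>1 -> COPY to pp5. 6 ppages; refcounts: pp0:1 pp1:2 pp2:2 pp3:1 pp4:1 pp5:1
Op 8: write(P0, v3, 197). refcount(pp4)=1 -> write in place. 6 ppages; refcounts: pp0:1 pp1:2 pp2:2 pp3:1 pp4:1 pp5:1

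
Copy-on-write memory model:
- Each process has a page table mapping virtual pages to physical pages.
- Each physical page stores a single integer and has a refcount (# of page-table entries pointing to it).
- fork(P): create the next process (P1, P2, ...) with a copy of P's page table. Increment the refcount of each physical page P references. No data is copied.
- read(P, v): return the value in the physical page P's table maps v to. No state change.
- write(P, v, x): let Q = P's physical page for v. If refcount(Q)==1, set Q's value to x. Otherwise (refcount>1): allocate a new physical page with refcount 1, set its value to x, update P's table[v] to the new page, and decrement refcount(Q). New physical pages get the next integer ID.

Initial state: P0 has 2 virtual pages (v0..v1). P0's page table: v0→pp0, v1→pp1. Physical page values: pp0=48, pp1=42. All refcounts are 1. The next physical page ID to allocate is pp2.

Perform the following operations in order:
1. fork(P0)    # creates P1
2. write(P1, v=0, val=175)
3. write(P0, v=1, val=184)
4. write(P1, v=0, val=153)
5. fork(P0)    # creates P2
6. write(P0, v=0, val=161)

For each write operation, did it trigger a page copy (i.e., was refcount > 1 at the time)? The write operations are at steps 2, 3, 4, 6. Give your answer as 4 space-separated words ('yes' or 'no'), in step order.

Op 1: fork(P0) -> P1. 2 ppages; refcounts: pp0:2 pp1:2
Op 2: write(P1, v0, 175). refcount(pp0)=2>1 -> COPY to pp2. 3 ppages; refcounts: pp0:1 pp1:2 pp2:1
Op 3: write(P0, v1, 184). refcount(pp1)=2>1 -> COPY to pp3. 4 ppages; refcounts: pp0:1 pp1:1 pp2:1 pp3:1
Op 4: write(P1, v0, 153). refcount(pp2)=1 -> write in place. 4 ppages; refcounts: pp0:1 pp1:1 pp2:1 pp3:1
Op 5: fork(P0) -> P2. 4 ppages; refcounts: pp0:2 pp1:1 pp2:1 pp3:2
Op 6: write(P0, v0, 161). refcount(pp0)=2>1 -> COPY to pp4. 5 ppages; refcounts: pp0:1 pp1:1 pp2:1 pp3:2 pp4:1

yes yes no yes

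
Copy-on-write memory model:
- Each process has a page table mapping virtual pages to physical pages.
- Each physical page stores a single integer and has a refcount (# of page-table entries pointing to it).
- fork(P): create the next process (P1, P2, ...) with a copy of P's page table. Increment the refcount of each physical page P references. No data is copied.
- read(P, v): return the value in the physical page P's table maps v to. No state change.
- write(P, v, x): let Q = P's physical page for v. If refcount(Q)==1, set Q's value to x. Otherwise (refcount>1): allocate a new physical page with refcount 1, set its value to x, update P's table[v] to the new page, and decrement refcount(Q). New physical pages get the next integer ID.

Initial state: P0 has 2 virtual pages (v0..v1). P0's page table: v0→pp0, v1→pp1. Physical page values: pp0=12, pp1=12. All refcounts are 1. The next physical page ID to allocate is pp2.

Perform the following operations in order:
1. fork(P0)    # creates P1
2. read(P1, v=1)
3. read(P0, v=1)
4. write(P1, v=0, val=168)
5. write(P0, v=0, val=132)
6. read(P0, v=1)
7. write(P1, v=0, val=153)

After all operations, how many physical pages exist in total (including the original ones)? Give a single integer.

Answer: 3

Derivation:
Op 1: fork(P0) -> P1. 2 ppages; refcounts: pp0:2 pp1:2
Op 2: read(P1, v1) -> 12. No state change.
Op 3: read(P0, v1) -> 12. No state change.
Op 4: write(P1, v0, 168). refcount(pp0)=2>1 -> COPY to pp2. 3 ppages; refcounts: pp0:1 pp1:2 pp2:1
Op 5: write(P0, v0, 132). refcount(pp0)=1 -> write in place. 3 ppages; refcounts: pp0:1 pp1:2 pp2:1
Op 6: read(P0, v1) -> 12. No state change.
Op 7: write(P1, v0, 153). refcount(pp2)=1 -> write in place. 3 ppages; refcounts: pp0:1 pp1:2 pp2:1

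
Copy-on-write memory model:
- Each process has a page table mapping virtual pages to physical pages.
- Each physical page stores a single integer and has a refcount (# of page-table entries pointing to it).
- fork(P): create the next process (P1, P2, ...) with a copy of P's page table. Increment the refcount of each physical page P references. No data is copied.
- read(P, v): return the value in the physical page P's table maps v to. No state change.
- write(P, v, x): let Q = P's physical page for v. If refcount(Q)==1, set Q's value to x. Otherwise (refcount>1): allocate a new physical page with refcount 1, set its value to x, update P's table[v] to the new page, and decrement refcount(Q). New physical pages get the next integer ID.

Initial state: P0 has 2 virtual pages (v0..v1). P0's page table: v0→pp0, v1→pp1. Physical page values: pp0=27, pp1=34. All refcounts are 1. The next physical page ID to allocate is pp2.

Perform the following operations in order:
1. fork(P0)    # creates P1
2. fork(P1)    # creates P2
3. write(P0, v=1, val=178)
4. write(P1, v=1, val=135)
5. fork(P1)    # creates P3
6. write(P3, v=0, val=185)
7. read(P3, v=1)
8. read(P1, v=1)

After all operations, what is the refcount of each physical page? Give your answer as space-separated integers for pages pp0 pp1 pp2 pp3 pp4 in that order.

Op 1: fork(P0) -> P1. 2 ppages; refcounts: pp0:2 pp1:2
Op 2: fork(P1) -> P2. 2 ppages; refcounts: pp0:3 pp1:3
Op 3: write(P0, v1, 178). refcount(pp1)=3>1 -> COPY to pp2. 3 ppages; refcounts: pp0:3 pp1:2 pp2:1
Op 4: write(P1, v1, 135). refcount(pp1)=2>1 -> COPY to pp3. 4 ppages; refcounts: pp0:3 pp1:1 pp2:1 pp3:1
Op 5: fork(P1) -> P3. 4 ppages; refcounts: pp0:4 pp1:1 pp2:1 pp3:2
Op 6: write(P3, v0, 185). refcount(pp0)=4>1 -> COPY to pp4. 5 ppages; refcounts: pp0:3 pp1:1 pp2:1 pp3:2 pp4:1
Op 7: read(P3, v1) -> 135. No state change.
Op 8: read(P1, v1) -> 135. No state change.

Answer: 3 1 1 2 1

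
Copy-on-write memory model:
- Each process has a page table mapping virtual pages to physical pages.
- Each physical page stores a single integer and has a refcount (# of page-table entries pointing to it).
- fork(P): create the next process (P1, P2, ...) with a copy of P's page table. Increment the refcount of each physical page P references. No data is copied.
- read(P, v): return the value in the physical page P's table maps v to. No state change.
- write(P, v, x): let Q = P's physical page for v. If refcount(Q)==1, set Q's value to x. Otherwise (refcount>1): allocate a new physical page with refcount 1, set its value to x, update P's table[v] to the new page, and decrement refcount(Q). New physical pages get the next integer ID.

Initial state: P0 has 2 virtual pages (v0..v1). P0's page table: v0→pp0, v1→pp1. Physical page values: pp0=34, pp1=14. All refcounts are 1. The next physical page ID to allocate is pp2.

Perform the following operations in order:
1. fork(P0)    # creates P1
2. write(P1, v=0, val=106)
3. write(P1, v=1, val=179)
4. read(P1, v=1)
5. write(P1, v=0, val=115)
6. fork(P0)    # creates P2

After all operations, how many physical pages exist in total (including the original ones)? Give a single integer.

Answer: 4

Derivation:
Op 1: fork(P0) -> P1. 2 ppages; refcounts: pp0:2 pp1:2
Op 2: write(P1, v0, 106). refcount(pp0)=2>1 -> COPY to pp2. 3 ppages; refcounts: pp0:1 pp1:2 pp2:1
Op 3: write(P1, v1, 179). refcount(pp1)=2>1 -> COPY to pp3. 4 ppages; refcounts: pp0:1 pp1:1 pp2:1 pp3:1
Op 4: read(P1, v1) -> 179. No state change.
Op 5: write(P1, v0, 115). refcount(pp2)=1 -> write in place. 4 ppages; refcounts: pp0:1 pp1:1 pp2:1 pp3:1
Op 6: fork(P0) -> P2. 4 ppages; refcounts: pp0:2 pp1:2 pp2:1 pp3:1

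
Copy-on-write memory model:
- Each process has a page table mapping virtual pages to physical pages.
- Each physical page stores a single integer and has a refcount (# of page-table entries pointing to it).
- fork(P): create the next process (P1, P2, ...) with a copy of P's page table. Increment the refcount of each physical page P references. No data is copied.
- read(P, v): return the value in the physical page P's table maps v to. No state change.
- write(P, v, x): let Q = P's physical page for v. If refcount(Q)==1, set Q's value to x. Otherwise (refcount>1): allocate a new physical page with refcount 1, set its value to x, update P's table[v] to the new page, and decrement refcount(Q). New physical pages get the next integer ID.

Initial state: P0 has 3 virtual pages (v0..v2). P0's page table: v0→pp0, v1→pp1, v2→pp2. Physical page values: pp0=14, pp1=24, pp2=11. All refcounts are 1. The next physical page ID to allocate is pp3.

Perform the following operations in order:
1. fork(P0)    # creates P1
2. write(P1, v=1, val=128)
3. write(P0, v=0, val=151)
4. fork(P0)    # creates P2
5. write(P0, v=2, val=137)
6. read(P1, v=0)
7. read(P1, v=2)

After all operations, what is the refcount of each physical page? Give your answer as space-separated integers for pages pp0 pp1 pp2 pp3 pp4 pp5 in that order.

Answer: 1 2 2 1 2 1

Derivation:
Op 1: fork(P0) -> P1. 3 ppages; refcounts: pp0:2 pp1:2 pp2:2
Op 2: write(P1, v1, 128). refcount(pp1)=2>1 -> COPY to pp3. 4 ppages; refcounts: pp0:2 pp1:1 pp2:2 pp3:1
Op 3: write(P0, v0, 151). refcount(pp0)=2>1 -> COPY to pp4. 5 ppages; refcounts: pp0:1 pp1:1 pp2:2 pp3:1 pp4:1
Op 4: fork(P0) -> P2. 5 ppages; refcounts: pp0:1 pp1:2 pp2:3 pp3:1 pp4:2
Op 5: write(P0, v2, 137). refcount(pp2)=3>1 -> COPY to pp5. 6 ppages; refcounts: pp0:1 pp1:2 pp2:2 pp3:1 pp4:2 pp5:1
Op 6: read(P1, v0) -> 14. No state change.
Op 7: read(P1, v2) -> 11. No state change.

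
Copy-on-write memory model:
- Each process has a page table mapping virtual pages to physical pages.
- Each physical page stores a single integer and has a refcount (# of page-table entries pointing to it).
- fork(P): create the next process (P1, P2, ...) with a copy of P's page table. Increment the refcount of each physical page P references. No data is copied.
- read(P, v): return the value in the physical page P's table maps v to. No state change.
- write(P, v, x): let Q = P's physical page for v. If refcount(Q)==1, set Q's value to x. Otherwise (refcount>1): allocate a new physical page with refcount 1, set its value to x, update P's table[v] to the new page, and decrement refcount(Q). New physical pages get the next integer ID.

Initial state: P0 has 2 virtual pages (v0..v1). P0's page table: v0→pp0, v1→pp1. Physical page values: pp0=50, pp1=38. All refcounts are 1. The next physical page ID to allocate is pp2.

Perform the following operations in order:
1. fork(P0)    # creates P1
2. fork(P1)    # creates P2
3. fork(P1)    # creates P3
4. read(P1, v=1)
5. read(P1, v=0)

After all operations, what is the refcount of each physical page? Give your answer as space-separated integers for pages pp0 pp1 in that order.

Op 1: fork(P0) -> P1. 2 ppages; refcounts: pp0:2 pp1:2
Op 2: fork(P1) -> P2. 2 ppages; refcounts: pp0:3 pp1:3
Op 3: fork(P1) -> P3. 2 ppages; refcounts: pp0:4 pp1:4
Op 4: read(P1, v1) -> 38. No state change.
Op 5: read(P1, v0) -> 50. No state change.

Answer: 4 4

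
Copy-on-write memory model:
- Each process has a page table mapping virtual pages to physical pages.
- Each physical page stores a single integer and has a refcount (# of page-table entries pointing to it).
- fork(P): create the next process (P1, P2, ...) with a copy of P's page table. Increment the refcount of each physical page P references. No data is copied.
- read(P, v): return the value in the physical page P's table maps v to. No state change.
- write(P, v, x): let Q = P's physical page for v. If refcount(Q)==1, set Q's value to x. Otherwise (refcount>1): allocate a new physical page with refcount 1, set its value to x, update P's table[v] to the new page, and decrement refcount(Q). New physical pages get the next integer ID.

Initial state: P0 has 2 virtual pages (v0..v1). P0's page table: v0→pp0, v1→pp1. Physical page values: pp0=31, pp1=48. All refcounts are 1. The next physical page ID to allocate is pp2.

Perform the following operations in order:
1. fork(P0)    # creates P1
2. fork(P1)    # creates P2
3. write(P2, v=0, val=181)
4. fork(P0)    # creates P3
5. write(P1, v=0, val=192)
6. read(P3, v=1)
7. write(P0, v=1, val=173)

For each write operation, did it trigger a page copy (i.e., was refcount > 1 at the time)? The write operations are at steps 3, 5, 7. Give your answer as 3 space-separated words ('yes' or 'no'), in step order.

Op 1: fork(P0) -> P1. 2 ppages; refcounts: pp0:2 pp1:2
Op 2: fork(P1) -> P2. 2 ppages; refcounts: pp0:3 pp1:3
Op 3: write(P2, v0, 181). refcount(pp0)=3>1 -> COPY to pp2. 3 ppages; refcounts: pp0:2 pp1:3 pp2:1
Op 4: fork(P0) -> P3. 3 ppages; refcounts: pp0:3 pp1:4 pp2:1
Op 5: write(P1, v0, 192). refcount(pp0)=3>1 -> COPY to pp3. 4 ppages; refcounts: pp0:2 pp1:4 pp2:1 pp3:1
Op 6: read(P3, v1) -> 48. No state change.
Op 7: write(P0, v1, 173). refcount(pp1)=4>1 -> COPY to pp4. 5 ppages; refcounts: pp0:2 pp1:3 pp2:1 pp3:1 pp4:1

yes yes yes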